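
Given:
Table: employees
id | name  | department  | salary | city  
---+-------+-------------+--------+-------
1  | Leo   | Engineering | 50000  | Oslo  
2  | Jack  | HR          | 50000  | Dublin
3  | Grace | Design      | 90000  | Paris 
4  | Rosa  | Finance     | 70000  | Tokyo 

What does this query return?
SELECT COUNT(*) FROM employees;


COUNT(*) counts all rows

4


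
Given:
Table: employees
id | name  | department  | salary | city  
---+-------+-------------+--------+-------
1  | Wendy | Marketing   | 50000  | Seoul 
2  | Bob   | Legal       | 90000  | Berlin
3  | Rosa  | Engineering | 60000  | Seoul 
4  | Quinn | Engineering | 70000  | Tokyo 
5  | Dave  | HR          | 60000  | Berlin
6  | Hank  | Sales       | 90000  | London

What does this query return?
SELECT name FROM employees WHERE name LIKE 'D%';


LIKE 'D%' matches names starting with 'D'
Matching: 1

1 rows:
Dave


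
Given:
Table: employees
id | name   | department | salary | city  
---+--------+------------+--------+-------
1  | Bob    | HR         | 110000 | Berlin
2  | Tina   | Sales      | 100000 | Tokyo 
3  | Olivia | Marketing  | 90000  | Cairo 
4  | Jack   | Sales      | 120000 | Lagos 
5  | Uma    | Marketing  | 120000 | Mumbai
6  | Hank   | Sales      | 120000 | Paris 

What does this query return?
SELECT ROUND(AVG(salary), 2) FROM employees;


SUM(salary) = 660000
COUNT = 6
ROUND(AVG, 2) = ROUND(660000 / 6, 2) = 110000.0

110000.0


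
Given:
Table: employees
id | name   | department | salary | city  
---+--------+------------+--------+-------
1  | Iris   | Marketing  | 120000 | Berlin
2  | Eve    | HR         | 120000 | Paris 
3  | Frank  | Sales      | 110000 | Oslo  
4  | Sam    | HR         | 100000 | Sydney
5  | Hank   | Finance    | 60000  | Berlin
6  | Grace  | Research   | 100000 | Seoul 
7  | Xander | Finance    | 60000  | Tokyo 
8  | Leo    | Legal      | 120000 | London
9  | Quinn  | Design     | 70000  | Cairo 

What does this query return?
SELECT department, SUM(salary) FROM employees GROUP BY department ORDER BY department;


Summing salary within each department:
  Design: 70000 = 70000
  Finance: 60000 + 60000 = 120000
  HR: 120000 + 100000 = 220000
  Legal: 120000 = 120000
  Marketing: 120000 = 120000
  Research: 100000 = 100000
  Sales: 110000 = 110000


7 groups:
Design, 70000
Finance, 120000
HR, 220000
Legal, 120000
Marketing, 120000
Research, 100000
Sales, 110000


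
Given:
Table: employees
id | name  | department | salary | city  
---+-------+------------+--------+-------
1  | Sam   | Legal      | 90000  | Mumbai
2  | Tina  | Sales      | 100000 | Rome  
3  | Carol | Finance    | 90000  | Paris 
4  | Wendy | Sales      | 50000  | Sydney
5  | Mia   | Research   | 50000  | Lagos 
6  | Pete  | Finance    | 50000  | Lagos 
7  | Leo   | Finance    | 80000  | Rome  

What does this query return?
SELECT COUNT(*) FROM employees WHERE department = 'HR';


Counting rows where department = 'HR'


0


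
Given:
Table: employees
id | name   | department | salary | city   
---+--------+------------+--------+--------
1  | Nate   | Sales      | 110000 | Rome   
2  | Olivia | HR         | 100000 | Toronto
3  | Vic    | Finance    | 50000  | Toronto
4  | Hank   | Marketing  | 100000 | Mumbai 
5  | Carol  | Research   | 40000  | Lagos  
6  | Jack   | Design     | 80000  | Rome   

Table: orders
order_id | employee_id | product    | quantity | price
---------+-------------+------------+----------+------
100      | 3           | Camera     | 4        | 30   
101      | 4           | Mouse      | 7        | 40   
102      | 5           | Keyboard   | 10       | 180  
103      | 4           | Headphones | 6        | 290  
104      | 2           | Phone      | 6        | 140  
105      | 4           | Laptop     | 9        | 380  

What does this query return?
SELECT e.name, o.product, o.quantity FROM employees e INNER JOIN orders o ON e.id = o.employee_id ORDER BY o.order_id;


Joining employees.id = orders.employee_id:
  employee Vic (id=3) -> order Camera
  employee Hank (id=4) -> order Mouse
  employee Carol (id=5) -> order Keyboard
  employee Hank (id=4) -> order Headphones
  employee Olivia (id=2) -> order Phone
  employee Hank (id=4) -> order Laptop


6 rows:
Vic, Camera, 4
Hank, Mouse, 7
Carol, Keyboard, 10
Hank, Headphones, 6
Olivia, Phone, 6
Hank, Laptop, 9


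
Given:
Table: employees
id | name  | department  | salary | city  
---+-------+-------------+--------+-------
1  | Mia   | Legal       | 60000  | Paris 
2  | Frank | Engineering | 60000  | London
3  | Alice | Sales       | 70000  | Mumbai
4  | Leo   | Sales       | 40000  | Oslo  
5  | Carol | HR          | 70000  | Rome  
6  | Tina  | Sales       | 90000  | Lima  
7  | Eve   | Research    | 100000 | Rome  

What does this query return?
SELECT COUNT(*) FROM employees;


COUNT(*) counts all rows

7


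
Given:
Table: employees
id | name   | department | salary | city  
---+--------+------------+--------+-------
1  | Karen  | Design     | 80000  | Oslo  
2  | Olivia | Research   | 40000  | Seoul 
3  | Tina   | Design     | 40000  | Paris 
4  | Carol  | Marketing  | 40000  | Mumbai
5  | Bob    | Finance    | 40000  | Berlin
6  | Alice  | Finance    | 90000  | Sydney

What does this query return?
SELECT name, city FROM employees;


Projecting columns: name, city

6 rows:
Karen, Oslo
Olivia, Seoul
Tina, Paris
Carol, Mumbai
Bob, Berlin
Alice, Sydney


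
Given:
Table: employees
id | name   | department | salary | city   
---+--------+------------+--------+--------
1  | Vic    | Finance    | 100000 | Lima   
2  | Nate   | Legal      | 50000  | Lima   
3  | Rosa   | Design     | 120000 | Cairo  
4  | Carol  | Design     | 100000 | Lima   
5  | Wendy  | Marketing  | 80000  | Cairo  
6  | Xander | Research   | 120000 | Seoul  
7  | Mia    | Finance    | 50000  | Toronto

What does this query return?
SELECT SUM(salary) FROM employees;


SUM(salary) = 100000 + 50000 + 120000 + 100000 + 80000 + 120000 + 50000 = 620000

620000


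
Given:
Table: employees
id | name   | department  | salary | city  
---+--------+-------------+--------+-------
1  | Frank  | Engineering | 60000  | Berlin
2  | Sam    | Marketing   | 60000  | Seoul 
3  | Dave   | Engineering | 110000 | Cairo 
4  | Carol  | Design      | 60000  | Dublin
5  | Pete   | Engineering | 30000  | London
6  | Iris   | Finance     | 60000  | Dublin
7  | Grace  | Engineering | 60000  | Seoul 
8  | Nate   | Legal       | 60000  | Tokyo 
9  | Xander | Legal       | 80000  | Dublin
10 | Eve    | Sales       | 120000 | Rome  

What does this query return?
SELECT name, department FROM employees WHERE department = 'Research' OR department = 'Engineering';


Filtering: department = 'Research' OR 'Engineering'
Matching: 4 rows

4 rows:
Frank, Engineering
Dave, Engineering
Pete, Engineering
Grace, Engineering


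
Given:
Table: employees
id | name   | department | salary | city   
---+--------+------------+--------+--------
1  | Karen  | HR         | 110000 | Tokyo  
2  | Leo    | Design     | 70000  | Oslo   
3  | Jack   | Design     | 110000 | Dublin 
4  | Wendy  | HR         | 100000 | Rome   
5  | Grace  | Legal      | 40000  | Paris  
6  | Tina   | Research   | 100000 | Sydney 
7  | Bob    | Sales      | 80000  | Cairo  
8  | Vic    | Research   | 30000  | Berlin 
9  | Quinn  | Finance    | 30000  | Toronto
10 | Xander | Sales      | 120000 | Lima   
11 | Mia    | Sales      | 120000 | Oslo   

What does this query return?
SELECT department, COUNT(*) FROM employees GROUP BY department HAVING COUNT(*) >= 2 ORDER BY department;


Groups with count >= 2:
  Design: 2 -> PASS
  HR: 2 -> PASS
  Research: 2 -> PASS
  Sales: 3 -> PASS
  Finance: 1 -> filtered out
  Legal: 1 -> filtered out


4 groups:
Design, 2
HR, 2
Research, 2
Sales, 3


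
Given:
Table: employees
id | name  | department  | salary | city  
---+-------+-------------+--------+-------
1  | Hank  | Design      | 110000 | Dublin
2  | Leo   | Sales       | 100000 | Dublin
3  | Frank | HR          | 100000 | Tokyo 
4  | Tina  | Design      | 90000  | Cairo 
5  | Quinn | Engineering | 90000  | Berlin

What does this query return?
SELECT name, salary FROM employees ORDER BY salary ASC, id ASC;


Sorting by salary ASC, then id ASC for ties

5 rows:
Tina, 90000
Quinn, 90000
Leo, 100000
Frank, 100000
Hank, 110000


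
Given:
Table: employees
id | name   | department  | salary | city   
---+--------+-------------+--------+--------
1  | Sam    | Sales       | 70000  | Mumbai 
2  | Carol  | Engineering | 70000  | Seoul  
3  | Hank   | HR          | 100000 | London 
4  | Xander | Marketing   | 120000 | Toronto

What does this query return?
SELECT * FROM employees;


SELECT * returns all 4 rows with all columns

4 rows:
1, Sam, Sales, 70000, Mumbai
2, Carol, Engineering, 70000, Seoul
3, Hank, HR, 100000, London
4, Xander, Marketing, 120000, Toronto


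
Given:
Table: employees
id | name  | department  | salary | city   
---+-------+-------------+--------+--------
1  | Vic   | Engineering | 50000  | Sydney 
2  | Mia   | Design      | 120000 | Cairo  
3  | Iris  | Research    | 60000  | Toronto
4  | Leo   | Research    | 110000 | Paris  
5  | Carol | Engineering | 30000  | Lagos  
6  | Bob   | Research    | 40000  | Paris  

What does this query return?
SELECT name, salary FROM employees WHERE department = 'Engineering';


Filtering: department = 'Engineering'
Matching rows: 2

2 rows:
Vic, 50000
Carol, 30000


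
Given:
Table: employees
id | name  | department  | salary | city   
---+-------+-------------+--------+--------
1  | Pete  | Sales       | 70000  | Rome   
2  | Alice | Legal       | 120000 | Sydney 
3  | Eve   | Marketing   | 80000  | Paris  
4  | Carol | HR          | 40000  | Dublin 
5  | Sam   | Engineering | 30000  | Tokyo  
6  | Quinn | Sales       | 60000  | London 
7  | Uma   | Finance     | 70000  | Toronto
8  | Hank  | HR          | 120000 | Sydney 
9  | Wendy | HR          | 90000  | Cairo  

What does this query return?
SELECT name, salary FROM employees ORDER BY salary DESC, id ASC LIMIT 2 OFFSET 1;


Sort by salary DESC (id ASC tiebreak), then skip 1 and take 2
Rows 2 through 3

2 rows:
Hank, 120000
Wendy, 90000


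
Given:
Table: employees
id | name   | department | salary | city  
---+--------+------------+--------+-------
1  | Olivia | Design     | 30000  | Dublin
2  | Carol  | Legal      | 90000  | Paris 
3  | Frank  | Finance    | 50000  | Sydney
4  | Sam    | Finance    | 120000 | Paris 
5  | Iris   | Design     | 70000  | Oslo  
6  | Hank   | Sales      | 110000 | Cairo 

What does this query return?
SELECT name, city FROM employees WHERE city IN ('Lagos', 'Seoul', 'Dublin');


Filtering: city IN ('Lagos', 'Seoul', 'Dublin')
Matching: 1 rows

1 rows:
Olivia, Dublin


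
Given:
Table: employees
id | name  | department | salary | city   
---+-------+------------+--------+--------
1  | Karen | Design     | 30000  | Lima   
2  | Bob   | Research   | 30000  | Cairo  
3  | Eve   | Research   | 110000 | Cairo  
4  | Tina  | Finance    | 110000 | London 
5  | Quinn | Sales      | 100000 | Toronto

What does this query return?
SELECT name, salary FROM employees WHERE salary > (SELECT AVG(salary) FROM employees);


Subquery: AVG(salary) = 76000.0
Filtering: salary > 76000.0
  Eve (110000) -> MATCH
  Tina (110000) -> MATCH
  Quinn (100000) -> MATCH


3 rows:
Eve, 110000
Tina, 110000
Quinn, 100000


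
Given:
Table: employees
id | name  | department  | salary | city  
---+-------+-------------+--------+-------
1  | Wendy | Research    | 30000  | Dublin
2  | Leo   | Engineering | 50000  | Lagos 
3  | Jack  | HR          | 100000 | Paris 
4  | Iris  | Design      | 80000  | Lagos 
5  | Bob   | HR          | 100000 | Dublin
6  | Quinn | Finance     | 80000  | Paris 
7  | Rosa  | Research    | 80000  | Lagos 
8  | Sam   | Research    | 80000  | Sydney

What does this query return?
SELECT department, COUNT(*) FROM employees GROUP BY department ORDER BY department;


Assigning each row to its department group:
  Wendy -> Research
  Leo -> Engineering
  Jack -> HR
  Iris -> Design
  Bob -> HR
  Quinn -> Finance
  Rosa -> Research
  Sam -> Research


5 groups:
Design, 1
Engineering, 1
Finance, 1
HR, 2
Research, 3


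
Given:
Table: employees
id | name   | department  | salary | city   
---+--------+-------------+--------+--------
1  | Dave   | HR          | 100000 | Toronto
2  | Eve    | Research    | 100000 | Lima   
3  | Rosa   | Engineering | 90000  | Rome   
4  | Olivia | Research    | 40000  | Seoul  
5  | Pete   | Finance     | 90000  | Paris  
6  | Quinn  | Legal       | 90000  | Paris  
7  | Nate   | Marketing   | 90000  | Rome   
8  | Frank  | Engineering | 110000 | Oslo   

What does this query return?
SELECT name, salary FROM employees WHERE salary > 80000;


Filtering: salary > 80000
Matching: 7 rows

7 rows:
Dave, 100000
Eve, 100000
Rosa, 90000
Pete, 90000
Quinn, 90000
Nate, 90000
Frank, 110000


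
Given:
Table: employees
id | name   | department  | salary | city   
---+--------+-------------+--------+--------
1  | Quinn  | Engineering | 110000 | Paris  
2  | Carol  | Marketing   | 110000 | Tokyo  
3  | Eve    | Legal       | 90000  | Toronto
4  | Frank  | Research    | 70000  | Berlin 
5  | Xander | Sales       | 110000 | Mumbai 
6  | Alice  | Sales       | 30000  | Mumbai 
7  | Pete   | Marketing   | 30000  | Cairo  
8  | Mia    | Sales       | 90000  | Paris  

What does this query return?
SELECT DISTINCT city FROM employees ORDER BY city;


All 'city' values (row order): Paris, Tokyo, Toronto, Berlin, Mumbai, Mumbai, Cairo, Paris
Removing duplicates leaves 6 unique value(s).

6 values:
Berlin
Cairo
Mumbai
Paris
Tokyo
Toronto


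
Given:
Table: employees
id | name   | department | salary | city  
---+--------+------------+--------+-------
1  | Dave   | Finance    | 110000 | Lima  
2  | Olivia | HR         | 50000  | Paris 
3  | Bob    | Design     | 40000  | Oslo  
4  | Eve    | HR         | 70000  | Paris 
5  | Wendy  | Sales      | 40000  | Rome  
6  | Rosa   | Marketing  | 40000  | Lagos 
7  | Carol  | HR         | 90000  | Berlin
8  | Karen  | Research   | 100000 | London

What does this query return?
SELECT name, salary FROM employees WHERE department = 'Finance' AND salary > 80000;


Filtering: department = 'Finance' AND salary > 80000
Matching: 1 rows

1 rows:
Dave, 110000


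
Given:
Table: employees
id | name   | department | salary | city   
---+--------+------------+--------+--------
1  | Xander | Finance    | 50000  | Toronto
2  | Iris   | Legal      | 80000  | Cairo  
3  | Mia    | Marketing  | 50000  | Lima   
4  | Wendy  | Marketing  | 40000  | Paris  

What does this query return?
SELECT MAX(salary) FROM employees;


Salaries: 50000, 80000, 50000, 40000
MAX = 80000

80000


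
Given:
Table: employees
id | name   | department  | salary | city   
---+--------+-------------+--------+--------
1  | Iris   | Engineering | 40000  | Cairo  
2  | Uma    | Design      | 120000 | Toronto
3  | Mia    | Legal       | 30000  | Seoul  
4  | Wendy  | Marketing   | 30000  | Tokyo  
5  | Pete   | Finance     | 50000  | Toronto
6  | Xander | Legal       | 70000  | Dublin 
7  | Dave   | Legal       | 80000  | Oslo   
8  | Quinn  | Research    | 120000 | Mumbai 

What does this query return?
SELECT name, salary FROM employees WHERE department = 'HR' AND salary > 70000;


Filtering: department = 'HR' AND salary > 70000
Matching: 0 rows

Empty result set (0 rows)


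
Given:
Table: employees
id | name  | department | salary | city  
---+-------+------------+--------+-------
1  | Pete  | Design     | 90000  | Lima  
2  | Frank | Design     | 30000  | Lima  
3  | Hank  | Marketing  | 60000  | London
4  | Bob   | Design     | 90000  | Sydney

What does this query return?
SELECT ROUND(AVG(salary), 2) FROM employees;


SUM(salary) = 270000
COUNT = 4
ROUND(AVG, 2) = ROUND(270000 / 4, 2) = 67500.0

67500.0


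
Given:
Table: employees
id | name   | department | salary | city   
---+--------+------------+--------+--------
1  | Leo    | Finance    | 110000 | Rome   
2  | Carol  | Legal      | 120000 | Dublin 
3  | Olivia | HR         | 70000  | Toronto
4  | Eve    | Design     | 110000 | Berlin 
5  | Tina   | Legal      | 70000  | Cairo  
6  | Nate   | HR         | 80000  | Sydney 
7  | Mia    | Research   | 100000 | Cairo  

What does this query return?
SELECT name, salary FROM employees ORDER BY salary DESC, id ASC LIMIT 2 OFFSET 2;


Sort by salary DESC (id ASC tiebreak), then skip 2 and take 2
Rows 3 through 4

2 rows:
Eve, 110000
Mia, 100000


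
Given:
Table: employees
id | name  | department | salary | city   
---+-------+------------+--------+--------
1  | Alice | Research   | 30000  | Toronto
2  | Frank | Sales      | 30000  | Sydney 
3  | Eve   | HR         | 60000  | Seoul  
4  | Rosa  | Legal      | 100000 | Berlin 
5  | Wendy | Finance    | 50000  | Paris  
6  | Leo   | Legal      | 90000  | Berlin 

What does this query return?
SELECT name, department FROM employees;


Projecting columns: name, department

6 rows:
Alice, Research
Frank, Sales
Eve, HR
Rosa, Legal
Wendy, Finance
Leo, Legal


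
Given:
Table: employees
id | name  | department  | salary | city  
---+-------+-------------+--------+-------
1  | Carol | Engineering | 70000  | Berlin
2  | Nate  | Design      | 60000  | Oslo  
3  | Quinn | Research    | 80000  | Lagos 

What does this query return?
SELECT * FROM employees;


SELECT * returns all 3 rows with all columns

3 rows:
1, Carol, Engineering, 70000, Berlin
2, Nate, Design, 60000, Oslo
3, Quinn, Research, 80000, Lagos


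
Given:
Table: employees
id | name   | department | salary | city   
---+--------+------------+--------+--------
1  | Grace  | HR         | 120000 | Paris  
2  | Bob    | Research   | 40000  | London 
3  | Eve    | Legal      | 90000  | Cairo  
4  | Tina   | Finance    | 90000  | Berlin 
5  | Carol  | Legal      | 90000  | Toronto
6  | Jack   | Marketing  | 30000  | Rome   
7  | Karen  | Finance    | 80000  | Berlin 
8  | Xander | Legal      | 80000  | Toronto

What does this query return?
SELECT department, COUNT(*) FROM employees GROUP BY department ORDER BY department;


Assigning each row to its department group:
  Grace -> HR
  Bob -> Research
  Eve -> Legal
  Tina -> Finance
  Carol -> Legal
  Jack -> Marketing
  Karen -> Finance
  Xander -> Legal


5 groups:
Finance, 2
HR, 1
Legal, 3
Marketing, 1
Research, 1


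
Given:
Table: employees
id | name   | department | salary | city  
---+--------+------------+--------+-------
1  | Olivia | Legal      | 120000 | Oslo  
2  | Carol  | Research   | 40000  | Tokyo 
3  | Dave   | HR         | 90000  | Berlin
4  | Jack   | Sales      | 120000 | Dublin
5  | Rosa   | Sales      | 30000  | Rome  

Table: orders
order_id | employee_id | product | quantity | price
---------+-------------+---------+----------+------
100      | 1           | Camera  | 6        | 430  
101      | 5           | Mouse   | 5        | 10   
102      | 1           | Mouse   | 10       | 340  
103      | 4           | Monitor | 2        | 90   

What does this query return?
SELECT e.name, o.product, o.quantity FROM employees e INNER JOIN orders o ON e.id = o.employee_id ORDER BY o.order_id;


Joining employees.id = orders.employee_id:
  employee Olivia (id=1) -> order Camera
  employee Rosa (id=5) -> order Mouse
  employee Olivia (id=1) -> order Mouse
  employee Jack (id=4) -> order Monitor


4 rows:
Olivia, Camera, 6
Rosa, Mouse, 5
Olivia, Mouse, 10
Jack, Monitor, 2


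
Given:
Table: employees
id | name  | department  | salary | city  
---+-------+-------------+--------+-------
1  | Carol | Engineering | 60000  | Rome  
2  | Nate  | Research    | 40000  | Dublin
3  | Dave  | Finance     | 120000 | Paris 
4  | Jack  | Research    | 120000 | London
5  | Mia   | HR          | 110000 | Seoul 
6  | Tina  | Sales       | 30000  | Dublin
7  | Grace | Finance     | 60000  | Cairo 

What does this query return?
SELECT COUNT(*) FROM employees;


COUNT(*) counts all rows

7


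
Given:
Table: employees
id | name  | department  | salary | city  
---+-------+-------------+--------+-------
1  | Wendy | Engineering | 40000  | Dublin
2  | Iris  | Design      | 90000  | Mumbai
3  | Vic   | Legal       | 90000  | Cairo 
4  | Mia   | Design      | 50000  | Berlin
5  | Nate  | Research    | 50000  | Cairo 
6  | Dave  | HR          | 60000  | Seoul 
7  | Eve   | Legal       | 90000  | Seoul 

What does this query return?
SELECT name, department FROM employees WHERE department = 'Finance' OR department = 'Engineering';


Filtering: department = 'Finance' OR 'Engineering'
Matching: 1 rows

1 rows:
Wendy, Engineering


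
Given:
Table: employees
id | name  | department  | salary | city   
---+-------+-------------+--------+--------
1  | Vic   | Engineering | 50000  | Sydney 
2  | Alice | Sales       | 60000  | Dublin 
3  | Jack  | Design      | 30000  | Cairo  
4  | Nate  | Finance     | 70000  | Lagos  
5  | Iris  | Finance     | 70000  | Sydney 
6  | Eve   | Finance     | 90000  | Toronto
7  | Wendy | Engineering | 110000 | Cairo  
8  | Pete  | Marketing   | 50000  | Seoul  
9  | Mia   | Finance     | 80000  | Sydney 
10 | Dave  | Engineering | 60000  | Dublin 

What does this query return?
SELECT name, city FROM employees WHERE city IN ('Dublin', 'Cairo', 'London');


Filtering: city IN ('Dublin', 'Cairo', 'London')
Matching: 4 rows

4 rows:
Alice, Dublin
Jack, Cairo
Wendy, Cairo
Dave, Dublin


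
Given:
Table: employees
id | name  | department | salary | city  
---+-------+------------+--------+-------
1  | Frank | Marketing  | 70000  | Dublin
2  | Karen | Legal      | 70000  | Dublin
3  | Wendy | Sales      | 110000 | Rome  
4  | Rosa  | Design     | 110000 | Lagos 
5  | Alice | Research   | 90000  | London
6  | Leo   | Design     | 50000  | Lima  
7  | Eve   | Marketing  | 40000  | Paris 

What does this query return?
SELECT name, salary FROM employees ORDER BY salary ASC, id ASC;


Sorting by salary ASC, then id ASC for ties

7 rows:
Eve, 40000
Leo, 50000
Frank, 70000
Karen, 70000
Alice, 90000
Wendy, 110000
Rosa, 110000


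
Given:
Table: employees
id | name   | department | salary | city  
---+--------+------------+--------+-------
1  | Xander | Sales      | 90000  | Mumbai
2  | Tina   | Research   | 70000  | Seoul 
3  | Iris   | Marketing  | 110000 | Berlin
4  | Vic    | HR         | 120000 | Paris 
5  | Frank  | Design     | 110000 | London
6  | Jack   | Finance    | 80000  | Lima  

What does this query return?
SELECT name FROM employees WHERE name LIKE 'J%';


LIKE 'J%' matches names starting with 'J'
Matching: 1

1 rows:
Jack


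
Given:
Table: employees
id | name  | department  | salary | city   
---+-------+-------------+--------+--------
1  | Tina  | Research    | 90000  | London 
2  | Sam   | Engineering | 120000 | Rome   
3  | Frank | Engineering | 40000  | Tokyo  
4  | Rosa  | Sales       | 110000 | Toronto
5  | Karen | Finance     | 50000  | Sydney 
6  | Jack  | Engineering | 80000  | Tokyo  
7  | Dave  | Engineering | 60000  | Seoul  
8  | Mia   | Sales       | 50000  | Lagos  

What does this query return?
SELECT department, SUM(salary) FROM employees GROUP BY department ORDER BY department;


Summing salary within each department:
  Engineering: 120000 + 40000 + 80000 + 60000 = 300000
  Finance: 50000 = 50000
  Research: 90000 = 90000
  Sales: 110000 + 50000 = 160000


4 groups:
Engineering, 300000
Finance, 50000
Research, 90000
Sales, 160000


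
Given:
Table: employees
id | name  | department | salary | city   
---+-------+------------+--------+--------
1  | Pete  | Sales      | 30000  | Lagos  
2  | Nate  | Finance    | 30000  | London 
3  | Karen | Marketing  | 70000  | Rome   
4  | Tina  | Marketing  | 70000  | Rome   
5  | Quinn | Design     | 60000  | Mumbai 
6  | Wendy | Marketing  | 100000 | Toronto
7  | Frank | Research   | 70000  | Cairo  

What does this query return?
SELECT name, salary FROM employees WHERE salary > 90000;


Filtering: salary > 90000
Matching: 1 rows

1 rows:
Wendy, 100000


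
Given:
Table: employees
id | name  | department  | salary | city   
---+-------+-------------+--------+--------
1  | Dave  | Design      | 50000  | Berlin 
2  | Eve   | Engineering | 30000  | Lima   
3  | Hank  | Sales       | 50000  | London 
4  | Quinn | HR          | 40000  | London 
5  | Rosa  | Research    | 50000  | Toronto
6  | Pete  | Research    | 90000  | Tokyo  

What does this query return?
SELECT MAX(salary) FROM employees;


Salaries: 50000, 30000, 50000, 40000, 50000, 90000
MAX = 90000

90000


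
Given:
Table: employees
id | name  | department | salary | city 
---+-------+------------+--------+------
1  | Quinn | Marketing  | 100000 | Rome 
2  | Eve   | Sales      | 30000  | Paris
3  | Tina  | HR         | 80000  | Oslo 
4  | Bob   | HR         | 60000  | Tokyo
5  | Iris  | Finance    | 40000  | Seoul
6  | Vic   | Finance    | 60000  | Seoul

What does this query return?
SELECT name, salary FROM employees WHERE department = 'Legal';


Filtering: department = 'Legal'
Matching rows: 0

Empty result set (0 rows)


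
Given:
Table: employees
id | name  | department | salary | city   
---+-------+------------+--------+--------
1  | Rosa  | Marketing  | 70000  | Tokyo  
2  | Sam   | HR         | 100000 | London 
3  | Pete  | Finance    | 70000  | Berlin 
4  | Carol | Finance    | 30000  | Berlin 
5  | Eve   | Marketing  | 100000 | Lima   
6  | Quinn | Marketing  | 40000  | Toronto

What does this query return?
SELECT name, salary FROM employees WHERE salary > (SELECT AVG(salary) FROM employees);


Subquery: AVG(salary) = 68333.33
Filtering: salary > 68333.33
  Rosa (70000) -> MATCH
  Sam (100000) -> MATCH
  Pete (70000) -> MATCH
  Eve (100000) -> MATCH


4 rows:
Rosa, 70000
Sam, 100000
Pete, 70000
Eve, 100000


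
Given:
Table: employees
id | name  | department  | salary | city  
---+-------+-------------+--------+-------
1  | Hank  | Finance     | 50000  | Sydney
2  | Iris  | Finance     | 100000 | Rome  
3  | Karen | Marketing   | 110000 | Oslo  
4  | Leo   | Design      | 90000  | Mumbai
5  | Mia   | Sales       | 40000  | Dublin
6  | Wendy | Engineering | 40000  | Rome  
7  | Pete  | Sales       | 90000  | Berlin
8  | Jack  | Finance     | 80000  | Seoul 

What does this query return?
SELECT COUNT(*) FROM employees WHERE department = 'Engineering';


Counting rows where department = 'Engineering'
  Wendy -> MATCH


1


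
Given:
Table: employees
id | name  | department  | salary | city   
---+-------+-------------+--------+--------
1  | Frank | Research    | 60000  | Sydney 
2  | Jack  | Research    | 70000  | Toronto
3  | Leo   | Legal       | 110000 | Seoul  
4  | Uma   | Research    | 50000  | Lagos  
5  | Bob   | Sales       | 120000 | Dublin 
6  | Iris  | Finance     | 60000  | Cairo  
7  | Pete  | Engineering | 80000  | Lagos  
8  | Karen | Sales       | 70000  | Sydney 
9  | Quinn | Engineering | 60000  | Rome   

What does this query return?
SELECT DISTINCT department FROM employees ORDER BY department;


All 'department' values (row order): Research, Research, Legal, Research, Sales, Finance, Engineering, Sales, Engineering
Removing duplicates leaves 5 unique value(s).

5 values:
Engineering
Finance
Legal
Research
Sales


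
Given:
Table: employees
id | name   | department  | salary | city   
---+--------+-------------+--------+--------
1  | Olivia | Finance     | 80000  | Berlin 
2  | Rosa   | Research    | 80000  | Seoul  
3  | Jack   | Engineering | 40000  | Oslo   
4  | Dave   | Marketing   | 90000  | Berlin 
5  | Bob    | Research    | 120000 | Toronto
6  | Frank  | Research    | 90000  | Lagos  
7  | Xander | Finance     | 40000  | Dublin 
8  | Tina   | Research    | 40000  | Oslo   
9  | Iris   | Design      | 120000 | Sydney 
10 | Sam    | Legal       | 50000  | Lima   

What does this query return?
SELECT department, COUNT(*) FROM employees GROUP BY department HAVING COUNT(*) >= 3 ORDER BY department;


Groups with count >= 3:
  Research: 4 -> PASS
  Design: 1 -> filtered out
  Engineering: 1 -> filtered out
  Finance: 2 -> filtered out
  Legal: 1 -> filtered out
  Marketing: 1 -> filtered out


1 groups:
Research, 4


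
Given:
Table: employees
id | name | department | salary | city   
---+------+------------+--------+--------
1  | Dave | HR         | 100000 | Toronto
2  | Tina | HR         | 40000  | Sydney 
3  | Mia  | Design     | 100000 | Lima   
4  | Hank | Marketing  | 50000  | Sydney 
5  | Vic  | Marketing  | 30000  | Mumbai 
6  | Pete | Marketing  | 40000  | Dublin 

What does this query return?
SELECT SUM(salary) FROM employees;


SUM(salary) = 100000 + 40000 + 100000 + 50000 + 30000 + 40000 = 360000

360000


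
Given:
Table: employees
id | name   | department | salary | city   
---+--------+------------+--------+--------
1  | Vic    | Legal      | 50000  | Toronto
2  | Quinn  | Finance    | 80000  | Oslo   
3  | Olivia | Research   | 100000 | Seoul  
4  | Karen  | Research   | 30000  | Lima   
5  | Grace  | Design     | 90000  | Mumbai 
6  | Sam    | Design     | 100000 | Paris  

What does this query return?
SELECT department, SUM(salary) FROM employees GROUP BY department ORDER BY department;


Summing salary within each department:
  Design: 90000 + 100000 = 190000
  Finance: 80000 = 80000
  Legal: 50000 = 50000
  Research: 100000 + 30000 = 130000


4 groups:
Design, 190000
Finance, 80000
Legal, 50000
Research, 130000


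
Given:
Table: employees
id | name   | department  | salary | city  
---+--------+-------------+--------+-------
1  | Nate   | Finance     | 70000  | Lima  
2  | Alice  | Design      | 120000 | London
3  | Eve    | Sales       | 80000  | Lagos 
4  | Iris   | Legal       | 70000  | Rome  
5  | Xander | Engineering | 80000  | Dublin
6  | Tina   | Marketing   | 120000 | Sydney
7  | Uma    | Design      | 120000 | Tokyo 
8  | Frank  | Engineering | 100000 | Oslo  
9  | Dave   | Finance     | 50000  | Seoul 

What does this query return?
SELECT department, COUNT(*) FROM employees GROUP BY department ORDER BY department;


Assigning each row to its department group:
  Nate -> Finance
  Alice -> Design
  Eve -> Sales
  Iris -> Legal
  Xander -> Engineering
  Tina -> Marketing
  Uma -> Design
  Frank -> Engineering
  Dave -> Finance


6 groups:
Design, 2
Engineering, 2
Finance, 2
Legal, 1
Marketing, 1
Sales, 1


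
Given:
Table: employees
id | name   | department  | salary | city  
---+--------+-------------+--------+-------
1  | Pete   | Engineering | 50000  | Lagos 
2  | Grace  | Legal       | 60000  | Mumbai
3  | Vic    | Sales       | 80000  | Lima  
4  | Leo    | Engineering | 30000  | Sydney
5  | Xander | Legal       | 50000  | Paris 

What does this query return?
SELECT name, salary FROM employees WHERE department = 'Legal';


Filtering: department = 'Legal'
Matching rows: 2

2 rows:
Grace, 60000
Xander, 50000


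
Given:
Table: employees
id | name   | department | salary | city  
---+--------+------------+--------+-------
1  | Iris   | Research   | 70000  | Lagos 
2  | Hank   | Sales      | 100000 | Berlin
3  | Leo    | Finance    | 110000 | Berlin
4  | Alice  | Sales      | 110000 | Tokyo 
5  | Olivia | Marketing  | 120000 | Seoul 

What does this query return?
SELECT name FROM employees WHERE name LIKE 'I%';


LIKE 'I%' matches names starting with 'I'
Matching: 1

1 rows:
Iris


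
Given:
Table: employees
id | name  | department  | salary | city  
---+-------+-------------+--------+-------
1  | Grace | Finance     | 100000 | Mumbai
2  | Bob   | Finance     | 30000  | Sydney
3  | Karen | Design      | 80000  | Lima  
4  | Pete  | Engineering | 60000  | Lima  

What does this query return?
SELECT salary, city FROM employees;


Projecting columns: salary, city

4 rows:
100000, Mumbai
30000, Sydney
80000, Lima
60000, Lima


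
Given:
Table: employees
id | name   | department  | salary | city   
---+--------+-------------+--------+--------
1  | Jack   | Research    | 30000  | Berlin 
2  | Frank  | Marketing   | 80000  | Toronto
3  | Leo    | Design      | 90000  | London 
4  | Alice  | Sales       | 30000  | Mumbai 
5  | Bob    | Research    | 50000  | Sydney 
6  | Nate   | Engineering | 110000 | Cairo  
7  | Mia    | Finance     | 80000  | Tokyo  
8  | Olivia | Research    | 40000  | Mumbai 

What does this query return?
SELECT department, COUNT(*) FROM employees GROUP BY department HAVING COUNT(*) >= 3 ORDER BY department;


Groups with count >= 3:
  Research: 3 -> PASS
  Design: 1 -> filtered out
  Engineering: 1 -> filtered out
  Finance: 1 -> filtered out
  Marketing: 1 -> filtered out
  Sales: 1 -> filtered out


1 groups:
Research, 3


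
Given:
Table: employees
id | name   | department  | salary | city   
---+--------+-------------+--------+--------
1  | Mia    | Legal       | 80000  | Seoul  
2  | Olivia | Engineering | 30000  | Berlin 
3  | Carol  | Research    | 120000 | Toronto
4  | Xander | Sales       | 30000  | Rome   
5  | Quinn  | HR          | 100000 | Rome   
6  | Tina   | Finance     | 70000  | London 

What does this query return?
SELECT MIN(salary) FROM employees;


Salaries: 80000, 30000, 120000, 30000, 100000, 70000
MIN = 30000

30000


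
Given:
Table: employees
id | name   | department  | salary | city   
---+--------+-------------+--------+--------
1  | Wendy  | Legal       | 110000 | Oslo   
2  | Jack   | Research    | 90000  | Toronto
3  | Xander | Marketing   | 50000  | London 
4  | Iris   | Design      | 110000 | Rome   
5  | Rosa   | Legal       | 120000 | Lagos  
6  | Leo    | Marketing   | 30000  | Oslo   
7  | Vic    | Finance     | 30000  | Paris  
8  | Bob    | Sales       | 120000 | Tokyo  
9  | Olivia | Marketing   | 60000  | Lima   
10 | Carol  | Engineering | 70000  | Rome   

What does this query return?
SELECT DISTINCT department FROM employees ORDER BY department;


All 'department' values (row order): Legal, Research, Marketing, Design, Legal, Marketing, Finance, Sales, Marketing, Engineering
Removing duplicates leaves 7 unique value(s).

7 values:
Design
Engineering
Finance
Legal
Marketing
Research
Sales


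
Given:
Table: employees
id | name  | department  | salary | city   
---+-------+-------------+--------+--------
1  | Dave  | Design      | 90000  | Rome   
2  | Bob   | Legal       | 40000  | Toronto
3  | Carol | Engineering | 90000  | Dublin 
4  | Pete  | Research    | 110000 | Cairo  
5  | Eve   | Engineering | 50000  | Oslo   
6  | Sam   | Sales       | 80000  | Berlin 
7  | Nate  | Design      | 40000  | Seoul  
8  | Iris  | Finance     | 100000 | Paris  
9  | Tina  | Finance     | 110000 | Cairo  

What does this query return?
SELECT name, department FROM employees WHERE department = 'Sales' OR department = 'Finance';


Filtering: department = 'Sales' OR 'Finance'
Matching: 3 rows

3 rows:
Sam, Sales
Iris, Finance
Tina, Finance


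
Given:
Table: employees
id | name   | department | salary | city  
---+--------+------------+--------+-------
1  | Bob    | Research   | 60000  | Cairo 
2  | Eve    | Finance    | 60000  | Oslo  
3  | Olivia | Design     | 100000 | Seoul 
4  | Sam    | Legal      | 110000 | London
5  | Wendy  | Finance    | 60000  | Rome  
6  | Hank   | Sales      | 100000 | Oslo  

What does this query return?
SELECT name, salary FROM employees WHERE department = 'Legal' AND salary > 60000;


Filtering: department = 'Legal' AND salary > 60000
Matching: 1 rows

1 rows:
Sam, 110000


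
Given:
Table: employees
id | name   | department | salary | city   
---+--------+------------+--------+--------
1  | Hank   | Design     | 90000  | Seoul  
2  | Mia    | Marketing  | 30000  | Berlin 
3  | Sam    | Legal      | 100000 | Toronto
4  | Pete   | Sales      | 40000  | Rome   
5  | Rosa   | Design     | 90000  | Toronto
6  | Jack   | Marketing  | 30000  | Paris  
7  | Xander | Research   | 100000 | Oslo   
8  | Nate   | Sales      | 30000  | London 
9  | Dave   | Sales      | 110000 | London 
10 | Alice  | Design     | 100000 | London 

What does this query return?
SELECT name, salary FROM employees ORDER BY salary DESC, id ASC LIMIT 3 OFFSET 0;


Sort by salary DESC (id ASC tiebreak), then skip 0 and take 3
Rows 1 through 3

3 rows:
Dave, 110000
Sam, 100000
Xander, 100000


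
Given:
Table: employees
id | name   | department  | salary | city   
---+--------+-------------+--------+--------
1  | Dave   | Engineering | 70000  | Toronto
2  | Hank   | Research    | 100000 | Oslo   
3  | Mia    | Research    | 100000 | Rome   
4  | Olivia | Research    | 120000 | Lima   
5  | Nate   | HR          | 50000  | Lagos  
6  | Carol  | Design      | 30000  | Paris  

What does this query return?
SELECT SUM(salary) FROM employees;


SUM(salary) = 70000 + 100000 + 100000 + 120000 + 50000 + 30000 = 470000

470000


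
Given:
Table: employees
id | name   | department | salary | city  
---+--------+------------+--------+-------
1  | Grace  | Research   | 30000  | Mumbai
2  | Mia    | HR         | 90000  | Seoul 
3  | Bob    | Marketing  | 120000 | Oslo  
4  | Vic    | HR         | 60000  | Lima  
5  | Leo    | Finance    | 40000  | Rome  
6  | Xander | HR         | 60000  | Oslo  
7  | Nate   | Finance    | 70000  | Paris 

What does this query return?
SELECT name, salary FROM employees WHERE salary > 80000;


Filtering: salary > 80000
Matching: 2 rows

2 rows:
Mia, 90000
Bob, 120000


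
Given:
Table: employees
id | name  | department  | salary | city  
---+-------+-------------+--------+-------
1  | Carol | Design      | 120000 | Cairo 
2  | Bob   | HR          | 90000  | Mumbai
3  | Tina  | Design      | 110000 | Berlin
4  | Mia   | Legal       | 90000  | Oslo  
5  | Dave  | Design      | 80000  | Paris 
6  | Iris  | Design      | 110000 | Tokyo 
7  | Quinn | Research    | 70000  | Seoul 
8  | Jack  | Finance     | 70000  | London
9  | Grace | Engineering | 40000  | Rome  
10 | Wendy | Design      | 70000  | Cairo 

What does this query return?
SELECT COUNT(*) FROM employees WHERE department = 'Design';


Counting rows where department = 'Design'
  Carol -> MATCH
  Tina -> MATCH
  Dave -> MATCH
  Iris -> MATCH
  Wendy -> MATCH


5


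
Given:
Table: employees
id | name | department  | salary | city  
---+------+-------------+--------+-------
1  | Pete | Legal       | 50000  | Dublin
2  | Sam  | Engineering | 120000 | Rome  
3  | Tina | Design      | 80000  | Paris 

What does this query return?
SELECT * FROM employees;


SELECT * returns all 3 rows with all columns

3 rows:
1, Pete, Legal, 50000, Dublin
2, Sam, Engineering, 120000, Rome
3, Tina, Design, 80000, Paris


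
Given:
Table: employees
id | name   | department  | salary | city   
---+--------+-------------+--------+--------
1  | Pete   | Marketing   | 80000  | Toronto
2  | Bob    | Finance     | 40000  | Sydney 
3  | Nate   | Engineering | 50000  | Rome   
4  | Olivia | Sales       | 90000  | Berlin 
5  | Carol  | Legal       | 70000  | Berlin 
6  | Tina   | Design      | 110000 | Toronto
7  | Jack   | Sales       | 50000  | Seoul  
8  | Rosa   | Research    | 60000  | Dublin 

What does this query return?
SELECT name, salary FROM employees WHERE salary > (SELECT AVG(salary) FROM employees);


Subquery: AVG(salary) = 68750.0
Filtering: salary > 68750.0
  Pete (80000) -> MATCH
  Olivia (90000) -> MATCH
  Carol (70000) -> MATCH
  Tina (110000) -> MATCH


4 rows:
Pete, 80000
Olivia, 90000
Carol, 70000
Tina, 110000


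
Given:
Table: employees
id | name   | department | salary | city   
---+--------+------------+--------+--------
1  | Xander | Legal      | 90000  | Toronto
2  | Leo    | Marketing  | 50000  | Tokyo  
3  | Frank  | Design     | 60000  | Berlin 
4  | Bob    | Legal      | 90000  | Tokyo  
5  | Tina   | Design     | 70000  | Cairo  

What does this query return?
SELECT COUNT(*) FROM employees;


COUNT(*) counts all rows

5


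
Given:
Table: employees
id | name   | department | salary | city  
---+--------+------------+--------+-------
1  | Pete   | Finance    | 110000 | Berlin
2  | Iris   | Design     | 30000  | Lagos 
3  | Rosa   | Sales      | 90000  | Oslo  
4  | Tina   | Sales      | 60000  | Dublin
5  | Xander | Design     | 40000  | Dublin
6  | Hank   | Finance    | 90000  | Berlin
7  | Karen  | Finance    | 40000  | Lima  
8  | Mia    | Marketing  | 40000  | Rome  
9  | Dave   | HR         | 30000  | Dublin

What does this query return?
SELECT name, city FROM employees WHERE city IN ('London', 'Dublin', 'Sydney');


Filtering: city IN ('London', 'Dublin', 'Sydney')
Matching: 3 rows

3 rows:
Tina, Dublin
Xander, Dublin
Dave, Dublin
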